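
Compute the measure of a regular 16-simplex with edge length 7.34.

Volume = 7.34^16 · √(17/2^16) / 16! ≈ 0.0546389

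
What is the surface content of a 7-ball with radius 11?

S = n·V_n(r)/r = 7·V_7(11)/11 (volume-to-surface relation), giving 28344976·π^3/15 ≈ 5.85915e+07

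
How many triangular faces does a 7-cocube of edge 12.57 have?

f_2(7-orthoplex) = 2^3 · (7 choose 3) = 280.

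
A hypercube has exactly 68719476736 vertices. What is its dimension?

n = log_2(68719476736) = 36.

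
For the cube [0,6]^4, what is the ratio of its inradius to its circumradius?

r_in / r_out = (6/2) / (6√4/2) = 1/√4 ≈ 0.5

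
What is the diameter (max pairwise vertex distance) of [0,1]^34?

||(1,1,...,1)|| = √(34)·1 ≈ 5.83095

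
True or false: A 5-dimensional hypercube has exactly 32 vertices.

True. The 5-cube has 2^5 = 32 vertices.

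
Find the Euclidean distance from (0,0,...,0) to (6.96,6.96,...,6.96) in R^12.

The space diagonal of an n-cube of side s is s√n. Here 6.96·√12 ≈ 24.1101.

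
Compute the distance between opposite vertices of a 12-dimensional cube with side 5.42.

Diagonal = √12 · 5.42 ≈ 18.7754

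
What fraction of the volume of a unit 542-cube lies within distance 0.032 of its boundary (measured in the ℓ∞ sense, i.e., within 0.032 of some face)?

The inner cube has side 1-2·0.032 = 0.936 and volume (0.936)^542 ≈ 2.701e-16, so the shell holds 1 - 2.701e-16 of the volume.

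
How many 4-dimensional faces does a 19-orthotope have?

Number of 4-faces = C(19,4) · 2^(19-4) = 3876 · 32768 = 127008768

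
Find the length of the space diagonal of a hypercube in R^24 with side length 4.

Diagonal = √24 · 4 ≈ 19.5959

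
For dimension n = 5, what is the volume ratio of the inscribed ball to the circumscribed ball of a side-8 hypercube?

V_in / V_out = (r_in/r_out)^5 = (1/√5)^5 = 5^(-5/2) ≈ 0.0178885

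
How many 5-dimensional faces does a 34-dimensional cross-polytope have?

Number of 5-faces = 2^(5+1) · C(34,5+1) = 64 · 1344904 = 86073856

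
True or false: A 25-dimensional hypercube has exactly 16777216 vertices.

False. The 25-cube has 2^25 = 33554432 vertices.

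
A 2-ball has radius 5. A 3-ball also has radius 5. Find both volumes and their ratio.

V_2(5) ≈ 78.5398. V_3(5) ≈ 523.599. Ratio V_2/V_3 ≈ 0.15.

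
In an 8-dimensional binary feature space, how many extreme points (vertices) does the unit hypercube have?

Each vertex is a binary string of length 8, so there are 2^8 = 256.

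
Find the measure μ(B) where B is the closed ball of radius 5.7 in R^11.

The n-ball volume is π^(n/2)·r^n/Γ(n/2+1). With n=11, r=5.7: V ≈ 3.88802e+08.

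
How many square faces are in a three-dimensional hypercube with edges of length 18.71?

Number of 2-faces = C(3,2) · 2^(3-2) = 3 · 2 = 6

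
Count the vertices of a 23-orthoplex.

An n-cross-polytope has 2n vertices; here n = 23, giving 46.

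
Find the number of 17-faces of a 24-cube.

An n-cube has C(n,k)·2^(n-k) k-faces. Here C(24,17)·2^7 = 346104·128 = 44301312.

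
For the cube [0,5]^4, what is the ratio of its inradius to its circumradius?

r_in / r_out = (5/2) / (5√4/2) = 1/√4 ≈ 0.5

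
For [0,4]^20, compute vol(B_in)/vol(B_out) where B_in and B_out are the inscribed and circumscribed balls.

Volume scales as r^n, and r_in/r_out = 1/√20, giving (1/√20)^20 ≈ 9.76562e-14.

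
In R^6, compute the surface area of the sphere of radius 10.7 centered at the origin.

S_6(10.7) = 2·π^(6/2)·(10.7)^5 / Γ(6/2) ≈ 4.34879e+06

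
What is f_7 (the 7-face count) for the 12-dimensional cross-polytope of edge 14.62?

An n-cross-polytope has 2^(k+1)·C(n,k+1) k-faces. Here 2^8·C(12,8) = 256·495 = 126720.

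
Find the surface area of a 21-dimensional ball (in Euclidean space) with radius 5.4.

The surface area of an n-ball is 2π^(n/2) r^(n-1) / Γ(n/2). For n=21, r=5.4: 1.30209e+14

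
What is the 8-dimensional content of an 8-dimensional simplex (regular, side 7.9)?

V_8 = √(9) · 7.9^8 / (8! · 2^(8/2)) ≈ 70.5501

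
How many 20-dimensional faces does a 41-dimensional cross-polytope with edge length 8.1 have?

Each 20-face is the convex hull of 21 vertices, one chosen as ±e_i from each of 21 distinct axes: 2^21·C(41,21) = 564404288948797440.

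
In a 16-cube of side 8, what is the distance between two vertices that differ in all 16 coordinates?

The space diagonal of an n-cube of side s is s√n. Here 8·√16 = 32.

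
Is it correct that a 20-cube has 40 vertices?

False. The 20-cube has 2^20 = 1048576 vertices.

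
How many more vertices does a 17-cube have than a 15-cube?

The 17-cube has 2^17 = 131072 vertices. The 15-cube has 2^15 = 32768 vertices. Difference: 131072 - 32768 = 98304.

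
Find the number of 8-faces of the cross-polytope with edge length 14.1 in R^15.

Each 8-face is the convex hull of 9 vertices, one chosen as ±e_i from each of 9 distinct axes: 2^9·C(15,9) = 2562560.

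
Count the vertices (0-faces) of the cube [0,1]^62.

Number of vertices = 2^62 = 4611686018427387904.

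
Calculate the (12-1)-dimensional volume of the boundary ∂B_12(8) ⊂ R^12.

The surface area of an n-ball is 2π^(n/2) r^(n-1) / Γ(n/2). For n=12, r=8: 2147483648·π^6/15 ≈ 1.37638e+11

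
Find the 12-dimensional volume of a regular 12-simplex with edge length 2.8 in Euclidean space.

V_12 = √(13) · 2.8^12 / (12! · 2^(12/2)) ≈ 2.73118e-05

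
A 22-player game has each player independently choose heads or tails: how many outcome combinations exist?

Each vertex is a binary string of length 22, so there are 2^22 = 4194304.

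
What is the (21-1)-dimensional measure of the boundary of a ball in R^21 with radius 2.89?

|∂B_21(2.89)| ≈ 4.83865e+08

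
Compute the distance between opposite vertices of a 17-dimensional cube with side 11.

The space diagonal of an n-cube of side s is s√n. Here 11·√17 ≈ 45.3542.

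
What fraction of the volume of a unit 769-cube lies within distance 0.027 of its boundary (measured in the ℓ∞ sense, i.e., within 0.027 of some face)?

1 - (1 - 2·0.027)^769 = 1 - 0.946^769 ≈ 1 - 2.886e-19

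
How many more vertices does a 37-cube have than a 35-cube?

The 37-cube has 2^37 = 137438953472 vertices. The 35-cube has 2^35 = 34359738368 vertices. Difference: 137438953472 - 34359738368 = 103079215104.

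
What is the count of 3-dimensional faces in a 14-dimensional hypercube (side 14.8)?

Number of 3-faces = C(14,3) · 2^(14-3) = 364 · 2048 = 745472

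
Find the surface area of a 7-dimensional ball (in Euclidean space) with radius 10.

The surface area of an n-ball is 2π^(n/2) r^(n-1) / Γ(n/2). For n=7, r=10: 3200000·π^3/3 ≈ 3.30734e+07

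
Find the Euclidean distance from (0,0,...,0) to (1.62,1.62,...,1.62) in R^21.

Diagonal = √21 · 1.62 ≈ 7.42377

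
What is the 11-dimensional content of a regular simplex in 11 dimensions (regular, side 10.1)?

V = (10.1^11 / 11!) · √((11+1) / 2^11) ≈ 213.946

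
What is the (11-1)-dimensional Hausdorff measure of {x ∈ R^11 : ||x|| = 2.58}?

S_11(2.58) = 2·π^(11/2)·(2.58)^10 / Γ(11/2) ≈ 270829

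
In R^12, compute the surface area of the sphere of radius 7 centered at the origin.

|∂B_12(7)| = 1977326743·π^6/60 ≈ 3.1683e+10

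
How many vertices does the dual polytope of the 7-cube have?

The 7-dimensional cross-polytope has 2n = 2·7 = 14 vertices.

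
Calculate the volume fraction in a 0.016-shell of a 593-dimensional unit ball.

Shell fraction = 1 - (1-0.016)^593 ≈ 0.99993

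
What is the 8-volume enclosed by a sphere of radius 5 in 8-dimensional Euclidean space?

The n-ball volume is π^(n/2)·r^n/Γ(n/2+1). With n=8, r=5: V = 390625·π^4/24 ≈ 1.58543e+06.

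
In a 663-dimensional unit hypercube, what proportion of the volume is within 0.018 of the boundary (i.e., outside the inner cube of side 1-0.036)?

Shell fraction = 1 - (1-0.036)^663 ≈ 1 - 2.774e-11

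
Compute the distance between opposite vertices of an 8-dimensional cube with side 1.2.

The space diagonal of an n-cube of side s is s√n. Here 1.2·√8 ≈ 3.39411.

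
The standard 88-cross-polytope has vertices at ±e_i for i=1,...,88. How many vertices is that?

The vertices are ±e_1, ..., ±e_88, so there are 2·88 = 176.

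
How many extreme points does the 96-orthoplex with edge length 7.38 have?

An n-cross-polytope has 2n vertices; here n = 96, giving 192.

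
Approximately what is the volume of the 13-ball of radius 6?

V_13(6) = π^(13/2) · (6)^13 / Γ(13/2 + 1) = 61917364224·π^6/5005 ≈ 1.18934e+10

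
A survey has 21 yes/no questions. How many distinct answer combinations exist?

The 21-cube has 2^21 = 2097152 vertices.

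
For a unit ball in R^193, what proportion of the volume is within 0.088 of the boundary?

V(inner)/V(outer) = ((1-0.088)/1)^193 ≈ 1.901e-08, so the shell fraction is 0.999999981.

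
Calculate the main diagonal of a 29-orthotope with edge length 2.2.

||(2.2,2.2,...,2.2)|| = √(29)·2.2 ≈ 11.8474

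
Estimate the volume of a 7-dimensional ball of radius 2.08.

The n-ball volume is π^(n/2)·r^n/Γ(n/2+1). With n=7, r=2.08: V ≈ 795.836.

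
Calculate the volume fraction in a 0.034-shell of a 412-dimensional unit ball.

V(inner)/V(outer) = ((1-0.034)/1)^412 ≈ 6.465e-07, so the shell fraction is 0.9999993535.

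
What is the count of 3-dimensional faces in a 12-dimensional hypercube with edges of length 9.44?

Choose 3 of 12 axes to span the face (C(12,3) = 220 ways), then fix each of the remaining 9 coordinates at one of its two extreme values (2^9 = 512 ways): 220·512 = 112640.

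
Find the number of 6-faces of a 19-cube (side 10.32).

An n-cube has C(n,k)·2^(n-k) k-faces. Here C(19,6)·2^13 = 27132·8192 = 222265344.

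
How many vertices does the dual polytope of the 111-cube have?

The 111-dimensional cross-polytope has 2n = 2·111 = 222 vertices.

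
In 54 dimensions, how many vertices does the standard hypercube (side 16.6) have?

Each vertex is a binary string of length 54, so there are 2^54 = 18014398509481984.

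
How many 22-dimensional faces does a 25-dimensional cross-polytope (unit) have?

Number of 22-faces = 2^(22+1) · C(25,22+1) = 8388608 · 300 = 2516582400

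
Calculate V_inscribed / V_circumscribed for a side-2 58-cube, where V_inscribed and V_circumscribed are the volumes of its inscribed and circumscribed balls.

V_in / V_out = (r_in/r_out)^58 = (1/√58)^58 = 58^(-58/2) ≈ 7.25418e-52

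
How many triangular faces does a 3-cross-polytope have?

Each 2-face is the convex hull of 3 vertices, one chosen as ±e_i from each of 3 distinct axes: 2^3·C(3,3) = 8.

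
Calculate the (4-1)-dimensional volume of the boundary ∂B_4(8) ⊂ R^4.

The surface area of an n-ball is 2π^(n/2) r^(n-1) / Γ(n/2). For n=4, r=8: 1024·π^2 ≈ 10106.5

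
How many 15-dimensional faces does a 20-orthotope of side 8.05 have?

Choose 15 of 20 axes to span the face (C(20,15) = 15504 ways), then fix each of the remaining 5 coordinates at one of its two extreme values (2^5 = 32 ways): 15504·32 = 496128.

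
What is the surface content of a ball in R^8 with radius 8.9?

|∂B_8(8.9)| ≈ 1.43618e+08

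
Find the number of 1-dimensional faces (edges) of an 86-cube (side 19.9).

Number of 1-faces = C(86,1)·2^(86-1) = 86·38685626227668133590597632 = 3326963855579459488791396352.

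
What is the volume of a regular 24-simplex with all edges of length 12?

V = (12^24 / 24!) · √((24+1) / 2^24) ≈ 0.156406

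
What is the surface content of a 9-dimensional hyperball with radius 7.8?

|∂B_9(7.8)| ≈ 4.0674e+08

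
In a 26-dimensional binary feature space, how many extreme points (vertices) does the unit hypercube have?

Number of vertices = 2^26 = 67108864.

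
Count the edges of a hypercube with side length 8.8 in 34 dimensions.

Number of 1-faces = C(34,1)·2^(34-1) = 34·8589934592 = 292057776128.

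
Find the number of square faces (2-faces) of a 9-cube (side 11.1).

Number of 2-faces = C(9,2) · 2^(9-2) = 36 · 128 = 4608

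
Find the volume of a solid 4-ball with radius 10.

The n-ball volume is π^(n/2)·r^n/Γ(n/2+1). With n=4, r=10: V = 5000·π^2 ≈ 49348.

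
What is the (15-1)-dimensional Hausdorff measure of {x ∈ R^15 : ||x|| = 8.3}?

S = n·V_n(r)/r = 15·V_15(8.3)/8.3 (volume-to-surface relation), giving 4.21322e+13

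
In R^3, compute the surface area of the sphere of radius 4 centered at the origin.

S = n·V_n(r)/r = 3·V_3(4)/4 (volume-to-surface relation), giving 4πr² = 4π·(4)² ≈ 201.062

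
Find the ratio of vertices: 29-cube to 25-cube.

The 29-cube has 2^29 = 536870912 vertices. The 25-cube has 2^25 = 33554432 vertices. Ratio: 536870912/33554432 = 16.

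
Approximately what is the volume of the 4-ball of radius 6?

V = 648·π^2 ≈ 6395.5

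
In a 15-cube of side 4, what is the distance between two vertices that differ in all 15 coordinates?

Diagonal = √15 · 4 ≈ 15.4919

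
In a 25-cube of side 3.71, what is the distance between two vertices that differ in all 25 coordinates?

||(3.71,3.71,...,3.71)|| = √(25)·3.71 = 18.55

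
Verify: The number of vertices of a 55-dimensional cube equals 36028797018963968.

True. The 55-cube has 2^55 = 36028797018963968 vertices.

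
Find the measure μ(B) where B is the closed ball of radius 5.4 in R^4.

Volume = π^{4/2}·(5.4)^4/Γ(3) ≈ 4196.09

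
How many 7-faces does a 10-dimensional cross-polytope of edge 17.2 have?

An n-cross-polytope has 2^(k+1)·C(n,k+1) k-faces. Here 2^8·C(10,8) = 256·45 = 11520.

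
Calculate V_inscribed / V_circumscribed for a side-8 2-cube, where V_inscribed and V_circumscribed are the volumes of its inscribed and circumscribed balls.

V_in/V_out = n^(-n/2) = 2^(-2/2) ≈ 0.5.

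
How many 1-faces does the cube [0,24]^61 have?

Number of 1-faces = C(61,1)·2^(61-1) = 61·1152921504606846976 = 70328211781017665536.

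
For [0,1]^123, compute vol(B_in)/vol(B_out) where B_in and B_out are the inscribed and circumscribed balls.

Volume scales as r^n, and r_in/r_out = 1/√123, giving (1/√123)^123 ≈ 2.95689e-129.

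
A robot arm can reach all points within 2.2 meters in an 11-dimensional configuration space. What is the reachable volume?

The n-ball volume is π^(n/2)·r^n/Γ(n/2+1). With n=11, r=2.2: V ≈ 11009.2.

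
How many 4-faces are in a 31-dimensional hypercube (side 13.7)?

f_4(31-cube) = (31 choose 4) · 2^27 = 4223160811520.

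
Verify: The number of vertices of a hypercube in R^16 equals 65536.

True. The 16-cube has 2^16 = 65536 vertices.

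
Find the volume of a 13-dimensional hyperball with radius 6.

The n-ball volume is π^(n/2)·r^n/Γ(n/2+1). With n=13, r=6: V = 61917364224·π^6/5005 ≈ 1.18934e+10.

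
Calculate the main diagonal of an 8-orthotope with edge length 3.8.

||(3.8,3.8,...,3.8)|| = √(8)·3.8 ≈ 10.748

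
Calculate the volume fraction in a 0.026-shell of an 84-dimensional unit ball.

Shell fraction = 1 - (1-0.026)^84 ≈ 0.890616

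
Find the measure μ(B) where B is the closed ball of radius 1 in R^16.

V = π^8/40320 ≈ 0.235331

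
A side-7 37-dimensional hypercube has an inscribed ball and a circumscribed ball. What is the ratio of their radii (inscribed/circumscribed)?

For an n-cube of any side s, the inradius is s/2 and the circumradius is s√n/2, so the ratio is 1/√37 ≈ 0.164399.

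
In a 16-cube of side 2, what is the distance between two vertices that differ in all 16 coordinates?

d = √(2² + 2² + ... + 2²) [16 terms] = √(16·2²) = 2√16 = 8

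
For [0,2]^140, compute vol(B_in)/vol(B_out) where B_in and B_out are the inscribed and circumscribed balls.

The radii are 2/2 and 2√140/2, so the volume ratio is (1/√140)^140 = 140^{-140/2} ≈ 5.90252e-151.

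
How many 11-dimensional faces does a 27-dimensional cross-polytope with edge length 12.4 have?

An n-cross-polytope has 2^(k+1)·C(n,k+1) k-faces. Here 2^12·C(27,12) = 4096·17383860 = 71204290560.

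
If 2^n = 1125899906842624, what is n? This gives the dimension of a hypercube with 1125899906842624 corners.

The n-cube has 2^n vertices, and 1125899906842624 = 2^50, so n = 50.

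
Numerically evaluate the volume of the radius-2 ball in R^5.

The n-ball volume is π^(n/2)·r^n/Γ(n/2+1). With n=5, r=2: V = 256·π^2/15 ≈ 168.441.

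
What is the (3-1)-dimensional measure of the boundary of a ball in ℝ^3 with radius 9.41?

|∂B_3(9.41)| = 4πr² = 4π·(9.41)² ≈ 1112.73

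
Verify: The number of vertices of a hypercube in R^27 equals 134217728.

True. The 27-cube has 2^27 = 134217728 vertices.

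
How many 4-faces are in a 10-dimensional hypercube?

f_4(10-cube) = (10 choose 4) · 2^6 = 13440.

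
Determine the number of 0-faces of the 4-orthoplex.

f_0(4-orthoplex) = 2^1 · (4 choose 1) = 8.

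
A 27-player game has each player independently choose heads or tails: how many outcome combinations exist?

Number of vertices = 2^27 = 134217728.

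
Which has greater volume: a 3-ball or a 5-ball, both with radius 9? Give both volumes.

V_3(9.0) ≈ 3053.63. V_5(9.0) ≈ 310821. The 5-ball is larger.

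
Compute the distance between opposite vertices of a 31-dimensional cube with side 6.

The space diagonal of an n-cube of side s is s√n. Here 6·√31 ≈ 33.4066.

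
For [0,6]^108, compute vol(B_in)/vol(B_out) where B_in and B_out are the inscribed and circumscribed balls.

V_in/V_out = n^(-n/2) = 108^(-108/2) ≈ 1.56717e-110.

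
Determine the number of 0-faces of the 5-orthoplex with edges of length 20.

An n-cross-polytope has 2^(k+1)·C(n,k+1) k-faces. Here 2^1·C(5,1) = 2·5 = 10.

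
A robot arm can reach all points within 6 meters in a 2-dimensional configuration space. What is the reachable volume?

V_2(6) = π^(2/2) · (6)^2 / Γ(2/2 + 1) = 36·π ≈ 113.097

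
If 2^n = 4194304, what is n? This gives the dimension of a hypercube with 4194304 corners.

The n-cube has 2^n vertices, and 4194304 = 2^22, so n = 22.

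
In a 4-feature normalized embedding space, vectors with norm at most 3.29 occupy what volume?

Volume = π^{4/2}·(3.29)^4/Γ(3) ≈ 578.167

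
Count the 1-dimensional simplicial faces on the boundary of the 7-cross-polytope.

Each 1-face is the convex hull of 2 vertices, one chosen as ±e_i from each of 2 distinct axes: 2^2·C(7,2) = 84.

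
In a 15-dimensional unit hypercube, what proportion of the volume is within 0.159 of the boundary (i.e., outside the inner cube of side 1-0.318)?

The inner cube has side 1-2·0.159 = 0.682 and volume (0.682)^15 ≈ 0.003212, so the shell holds 0.996788 of the volume.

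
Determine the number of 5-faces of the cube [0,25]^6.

Choose 5 of 6 axes to span the face (C(6,5) = 6 ways), then fix each of the remaining 1 coordinate at one of its two extreme values (2^1 = 2 ways): 6·2 = 12.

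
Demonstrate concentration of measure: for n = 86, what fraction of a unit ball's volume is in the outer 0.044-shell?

1 - (1-0.044)^86 ≈ 0.979137 ≈ 97.91%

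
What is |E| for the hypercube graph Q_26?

Each of the 2^26 = 67108864 vertices has degree 26; total edges = 26·2^26/2 = 872415232.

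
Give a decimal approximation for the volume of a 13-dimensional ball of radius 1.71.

The n-ball volume is π^(n/2)·r^n/Γ(n/2+1). With n=13, r=1.71: V ≈ 973.399.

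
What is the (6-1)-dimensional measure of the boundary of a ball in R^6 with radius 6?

S = n·V_n(r)/r = 6·V_6(6)/6 (volume-to-surface relation), giving 7776·π^3 ≈ 241105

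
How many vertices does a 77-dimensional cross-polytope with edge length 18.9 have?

The vertices are ±e_1, ..., ±e_77, so there are 2·77 = 154.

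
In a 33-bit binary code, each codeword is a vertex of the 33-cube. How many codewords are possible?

The 33-cube has 2^33 = 8589934592 vertices.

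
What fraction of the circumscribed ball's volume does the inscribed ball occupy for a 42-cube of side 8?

V_in / V_out = (r_in/r_out)^42 = (1/√42)^42 = 42^(-42/2) ≈ 8.1614e-35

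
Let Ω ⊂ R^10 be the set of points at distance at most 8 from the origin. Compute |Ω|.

V = 134217728·π^5/15 ≈ 2.73822e+09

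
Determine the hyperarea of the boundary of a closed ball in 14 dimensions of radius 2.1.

The surface area of an n-ball is 2π^(n/2) r^(n-1) / Γ(n/2). For n=14, r=2.1: 129598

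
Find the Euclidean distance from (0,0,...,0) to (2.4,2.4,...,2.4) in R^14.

d = √(2.4² + 2.4² + ... + 2.4²) [14 terms] = √(14·2.4²) = 2.4√14 ≈ 8.97998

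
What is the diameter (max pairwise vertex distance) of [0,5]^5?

The space diagonal of an n-cube of side s is s√n. Here 5·√5 ≈ 11.1803.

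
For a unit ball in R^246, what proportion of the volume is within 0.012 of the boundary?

V(inner)/V(outer) = ((1-0.012)/1)^246 ≈ 0.05131, so the shell fraction is 0.948689.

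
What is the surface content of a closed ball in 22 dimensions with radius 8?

The surface area of an n-ball is 2π^(n/2) r^(n-1) / Γ(n/2). For n=22, r=8: 72057594037927936·π^11/14175 ≈ 1.49556e+18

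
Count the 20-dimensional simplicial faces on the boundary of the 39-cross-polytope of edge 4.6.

An n-cross-polytope has 2^(k+1)·C(n,k+1) k-faces. Here 2^21·C(39,21) = 2097152·62359143990 = 130776603536916480.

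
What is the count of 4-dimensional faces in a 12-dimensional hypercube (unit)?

Number of 4-faces = C(12,4) · 2^(12-4) = 495 · 256 = 126720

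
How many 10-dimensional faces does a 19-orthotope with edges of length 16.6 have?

An n-cube has C(n,k)·2^(n-k) k-faces. Here C(19,10)·2^9 = 92378·512 = 47297536.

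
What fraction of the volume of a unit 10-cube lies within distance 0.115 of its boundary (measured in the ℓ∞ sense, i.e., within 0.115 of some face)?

1 - (1 - 2·0.115)^10 = 1 - 0.77^10 ≈ 0.926733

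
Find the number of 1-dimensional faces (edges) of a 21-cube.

Number of 1-faces = C(21,1)·2^(21-1) = 21·1048576 = 22020096.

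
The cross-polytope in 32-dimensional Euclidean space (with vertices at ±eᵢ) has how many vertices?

Number of vertices = 2n = 64.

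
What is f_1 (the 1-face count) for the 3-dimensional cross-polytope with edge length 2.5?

An n-cross-polytope has 2^(k+1)·C(n,k+1) k-faces. Here 2^2·C(3,2) = 4·3 = 12.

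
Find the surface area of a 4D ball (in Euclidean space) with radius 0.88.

The surface area of an n-ball is 2π^(n/2) r^(n-1) / Γ(n/2). For n=4, r=0.88: 13.4517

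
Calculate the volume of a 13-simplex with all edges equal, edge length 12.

Volume = 12^13 · √(14/2^13) / 13! ≈ 710.305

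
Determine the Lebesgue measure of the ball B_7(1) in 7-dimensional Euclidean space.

The n-ball volume is π^(n/2)·r^n/Γ(n/2+1). With n=7, r=1: V = 16·π^3/105 ≈ 4.72477.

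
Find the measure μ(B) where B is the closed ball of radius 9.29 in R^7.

V_7(9.29) = π^(7/2) · (9.29)^7 / Γ(7/2 + 1) ≈ 2.82157e+07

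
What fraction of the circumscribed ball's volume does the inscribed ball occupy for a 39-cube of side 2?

V_in / V_out = (r_in/r_out)^39 = (1/√39)^39 = 39^(-39/2) ≈ 9.42411e-32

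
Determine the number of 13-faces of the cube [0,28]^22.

Choose 13 of 22 axes to span the face (C(22,13) = 497420 ways), then fix each of the remaining 9 coordinates at one of its two extreme values (2^9 = 512 ways): 497420·512 = 254679040.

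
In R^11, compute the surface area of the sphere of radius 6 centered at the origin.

|∂B_11(6)| = 143327232·π^5/35 ≈ 1.25317e+09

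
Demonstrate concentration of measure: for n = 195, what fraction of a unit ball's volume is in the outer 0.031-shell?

1 - (1-0.031)^195 ≈ 0.997847 ≈ 99.78%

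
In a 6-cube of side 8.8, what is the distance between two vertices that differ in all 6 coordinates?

Diagonal = √6 · 8.8 ≈ 21.5555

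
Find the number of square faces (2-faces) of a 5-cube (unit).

f_2(5-cube) = (5 choose 2) · 2^3 = 80.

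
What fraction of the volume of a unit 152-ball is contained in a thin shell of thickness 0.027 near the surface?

Shell fraction = 1 - (1-0.027)^152 ≈ 0.984399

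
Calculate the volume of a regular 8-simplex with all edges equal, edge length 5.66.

V_8 = √(9) · 5.66^8 / (8! · 2^(8/2)) ≈ 4.89793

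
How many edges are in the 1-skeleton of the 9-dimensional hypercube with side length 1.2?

The 9-cube has n·2^(n-1) = 9·2^8 = 9·256 = 2304 edges.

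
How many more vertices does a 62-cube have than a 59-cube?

The 62-cube has 2^62 = 4611686018427387904 vertices. The 59-cube has 2^59 = 576460752303423488 vertices. Difference: 4611686018427387904 - 576460752303423488 = 4035225266123964416.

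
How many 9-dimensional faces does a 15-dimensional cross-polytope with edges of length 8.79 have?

An n-cross-polytope has 2^(k+1)·C(n,k+1) k-faces. Here 2^10·C(15,10) = 1024·3003 = 3075072.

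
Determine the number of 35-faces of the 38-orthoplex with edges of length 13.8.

Each 35-face is the convex hull of 36 vertices, one chosen as ±e_i from each of 36 distinct axes: 2^36·C(38,36) = 48309792145408.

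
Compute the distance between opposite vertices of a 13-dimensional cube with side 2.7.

The space diagonal of an n-cube of side s is s√n. Here 2.7·√13 ≈ 9.73499.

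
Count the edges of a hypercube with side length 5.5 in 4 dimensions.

Number of 1-faces = C(4,1)·2^(4-1) = 4·8 = 32.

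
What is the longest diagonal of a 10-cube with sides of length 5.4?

The space diagonal of an n-cube of side s is s√n. Here 5.4·√10 ≈ 17.0763.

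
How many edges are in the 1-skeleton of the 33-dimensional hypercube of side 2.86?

Each of the 2^33 = 8589934592 vertices has degree 33; total edges = 33·2^33/2 = 141733920768.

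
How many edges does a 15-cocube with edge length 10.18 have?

Each 1-face is the convex hull of 2 vertices, one chosen as ±e_i from each of 2 distinct axes: 2^2·C(15,2) = 420.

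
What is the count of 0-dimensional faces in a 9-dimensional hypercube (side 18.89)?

f_0(9-cube) = (9 choose 0) · 2^9 = 512.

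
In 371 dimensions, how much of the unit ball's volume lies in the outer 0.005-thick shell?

1 - (1-0.005)^371 ≈ 0.844273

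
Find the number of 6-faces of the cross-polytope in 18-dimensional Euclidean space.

An n-cross-polytope has 2^(k+1)·C(n,k+1) k-faces. Here 2^7·C(18,7) = 128·31824 = 4073472.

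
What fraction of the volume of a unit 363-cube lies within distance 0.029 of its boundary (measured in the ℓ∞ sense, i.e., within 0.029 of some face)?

1 - (1 - 2·0.029)^363 = 1 - 0.942^363 ≈ 1 - 3.806e-10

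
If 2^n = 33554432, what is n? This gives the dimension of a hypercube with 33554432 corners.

2^n = 33554432 ⇒ n = log_2(33554432) = 25.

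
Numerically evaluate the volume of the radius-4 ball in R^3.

Volume = π^{3/2}·(4)^3/Γ(5/2) = 256·π/3 ≈ 268.083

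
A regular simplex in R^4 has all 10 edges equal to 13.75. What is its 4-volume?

V_4 = √(5) · 13.75^4 / (4! · 2^(4/2)) ≈ 832.577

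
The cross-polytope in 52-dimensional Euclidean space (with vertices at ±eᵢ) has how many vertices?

Number of vertices = 2n = 104.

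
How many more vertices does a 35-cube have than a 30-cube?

The 35-cube has 2^35 = 34359738368 vertices. The 30-cube has 2^30 = 1073741824 vertices. Difference: 34359738368 - 1073741824 = 33285996544.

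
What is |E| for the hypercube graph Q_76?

The 76-cube has n·2^(n-1) = 76·2^75 = 76·37778931862957161709568 = 2871198821584744289927168 edges.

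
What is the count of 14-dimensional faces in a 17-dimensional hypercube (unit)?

f_14(17-cube) = (17 choose 14) · 2^3 = 5440.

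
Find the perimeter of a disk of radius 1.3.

S = n·V_n(r)/r = 2·V_2(1.3)/1.3 (volume-to-surface relation), giving 2πr = 2π·1.3 ≈ 8.16814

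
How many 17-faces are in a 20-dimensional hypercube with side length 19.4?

An n-cube has C(n,k)·2^(n-k) k-faces. Here C(20,17)·2^3 = 1140·8 = 9120.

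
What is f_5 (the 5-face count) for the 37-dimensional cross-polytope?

An n-cross-polytope has 2^(k+1)·C(n,k+1) k-faces. Here 2^6·C(37,6) = 64·2324784 = 148786176.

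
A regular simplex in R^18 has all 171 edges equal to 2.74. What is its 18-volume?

V_18 = √(19) · 2.74^18 / (18! · 2^(18/2)) ≈ 1.00757e-10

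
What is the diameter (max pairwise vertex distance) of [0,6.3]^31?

Diagonal = √31 · 6.3 ≈ 35.0769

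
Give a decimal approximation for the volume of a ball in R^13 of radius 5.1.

The n-ball volume is π^(n/2)·r^n/Γ(n/2+1). With n=13, r=5.1: V ≈ 1.43798e+09.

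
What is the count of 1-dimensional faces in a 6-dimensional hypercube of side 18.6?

Choose 1 of 6 axes to span the face (C(6,1) = 6 ways), then fix each of the remaining 5 coordinates at one of its two extreme values (2^5 = 32 ways): 6·32 = 192.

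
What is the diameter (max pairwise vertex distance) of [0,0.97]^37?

Diagonal = √37 · 0.97 ≈ 5.90028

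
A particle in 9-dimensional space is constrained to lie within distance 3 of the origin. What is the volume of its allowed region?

Volume = π^{9/2}·(3)^9/Γ(11/2) = 23328·π^4/35 ≈ 64924.6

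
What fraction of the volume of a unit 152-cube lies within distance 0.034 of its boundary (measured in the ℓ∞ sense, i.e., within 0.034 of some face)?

The inner cube has side 1-2·0.034 = 0.932 and volume (0.932)^152 ≈ 2.245e-05, so the shell holds 0.999978 of the volume.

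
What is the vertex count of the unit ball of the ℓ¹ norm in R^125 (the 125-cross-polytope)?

The vertices are ±e_1, ..., ±e_125, so there are 2·125 = 250.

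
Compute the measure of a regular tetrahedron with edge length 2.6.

Volume = (√2/12) · 2.6³ = 2.07135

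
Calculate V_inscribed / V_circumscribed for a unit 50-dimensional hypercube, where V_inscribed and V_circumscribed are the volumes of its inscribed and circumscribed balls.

Volume scales as r^n, and r_in/r_out = 1/√50, giving (1/√50)^50 ≈ 3.35544e-43.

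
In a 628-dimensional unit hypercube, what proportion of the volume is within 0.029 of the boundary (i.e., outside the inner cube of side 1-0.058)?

The inner cube has side 1-2·0.029 = 0.942 and volume (0.942)^628 ≈ 5.058e-17, so the shell holds 1 - 5.058e-17 of the volume.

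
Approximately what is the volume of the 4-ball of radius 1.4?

Volume = π^{4/2}·(1.4)^4/Γ(3) ≈ 18.9575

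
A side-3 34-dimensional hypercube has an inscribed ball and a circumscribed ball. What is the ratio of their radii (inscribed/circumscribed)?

For an n-cube of any side s, the inradius is s/2 and the circumradius is s√n/2, so the ratio is 1/√34 ≈ 0.171499.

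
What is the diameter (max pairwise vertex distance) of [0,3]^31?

Diagonal = √31 · 3 ≈ 16.7033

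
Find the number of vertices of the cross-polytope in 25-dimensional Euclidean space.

f_0(25-orthoplex) = 2^1 · (25 choose 1) = 50.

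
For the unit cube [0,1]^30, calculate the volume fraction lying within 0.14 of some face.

Shell fraction = 1 - (1-0.28)^30 ≈ 0.999948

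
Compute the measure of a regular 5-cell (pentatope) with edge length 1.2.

V = (1.2^4 / 4!) · √((4+1) / 2^4) ≈ 0.0482991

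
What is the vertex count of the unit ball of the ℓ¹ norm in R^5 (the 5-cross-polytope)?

Number of vertices = 2n = 10.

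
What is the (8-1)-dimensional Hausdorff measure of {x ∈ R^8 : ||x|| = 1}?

|∂B_8(1)| = π^4/3 ≈ 32.4697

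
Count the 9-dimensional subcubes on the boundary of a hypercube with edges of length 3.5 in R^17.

Choose 9 of 17 axes to span the face (C(17,9) = 24310 ways), then fix each of the remaining 8 coordinates at one of its two extreme values (2^8 = 256 ways): 24310·256 = 6223360.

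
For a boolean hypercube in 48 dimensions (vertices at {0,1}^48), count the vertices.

Number of vertices = 2^48 = 281474976710656.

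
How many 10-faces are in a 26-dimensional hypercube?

f_10(26-cube) = (26 choose 10) · 2^16 = 348109864960.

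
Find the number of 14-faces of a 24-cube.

f_14(24-cube) = (24 choose 14) · 2^10 = 2008326144.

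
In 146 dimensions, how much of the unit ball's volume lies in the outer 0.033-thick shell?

1 - (1-0.033)^146 ≈ 0.992548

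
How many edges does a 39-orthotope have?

An n-cube has n·2^(n-1) edges. With n = 39: 39·274877906944 = 10720238370816.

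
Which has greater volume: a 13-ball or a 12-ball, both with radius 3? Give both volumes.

V_13(3) ≈ 1.45184e+06. V_12(3) ≈ 709613. The 13-ball is larger.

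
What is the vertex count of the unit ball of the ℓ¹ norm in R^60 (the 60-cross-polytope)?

The 60-dimensional cross-polytope has 2n = 2·60 = 120 vertices.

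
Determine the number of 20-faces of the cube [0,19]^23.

Choose 20 of 23 axes to span the face (C(23,20) = 1771 ways), then fix each of the remaining 3 coordinates at one of its two extreme values (2^3 = 8 ways): 1771·8 = 14168.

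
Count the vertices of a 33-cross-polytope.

The 33-dimensional cross-polytope has 2n = 2·33 = 66 vertices.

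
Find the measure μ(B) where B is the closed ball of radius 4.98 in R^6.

The n-ball volume is π^(n/2)·r^n/Γ(n/2+1). With n=6, r=4.98: V ≈ 78826.9.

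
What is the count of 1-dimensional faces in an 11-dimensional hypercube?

An n-cube has C(n,k)·2^(n-k) k-faces. Here C(11,1)·2^10 = 11·1024 = 11264.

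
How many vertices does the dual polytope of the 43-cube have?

The 43-dimensional cross-polytope has 2n = 2·43 = 86 vertices.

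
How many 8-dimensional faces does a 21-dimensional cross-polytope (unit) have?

Number of 8-faces = 2^(8+1) · C(21,8+1) = 512 · 293930 = 150492160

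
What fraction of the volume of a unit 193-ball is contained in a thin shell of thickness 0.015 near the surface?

V(inner)/V(outer) = ((1-0.015)/1)^193 ≈ 0.0541, so the shell fraction is 0.945901.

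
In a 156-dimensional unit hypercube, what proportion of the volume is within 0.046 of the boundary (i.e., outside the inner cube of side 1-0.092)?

1 - (1 - 2·0.046)^156 = 1 - 0.908^156 ≈ 0.9999997107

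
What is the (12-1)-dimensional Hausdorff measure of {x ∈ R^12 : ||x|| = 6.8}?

|∂B_12(6.8)| ≈ 2.30328e+10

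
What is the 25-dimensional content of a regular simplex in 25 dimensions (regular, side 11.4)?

V_25 = √(26) · 11.4^25 / (25! · 2^(25/2)) ≈ 0.0150171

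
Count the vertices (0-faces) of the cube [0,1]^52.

The 52-cube has 2^52 = 4503599627370496 vertices.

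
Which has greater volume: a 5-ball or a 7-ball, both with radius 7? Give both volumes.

V_5(7) ≈ 88468.5. V_7(7) ≈ 3.89105e+06. The 7-ball is larger.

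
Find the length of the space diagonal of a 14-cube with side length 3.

||(3,3,...,3)|| = √(14)·3 ≈ 11.225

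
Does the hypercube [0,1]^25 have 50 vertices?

False. The 25-cube has 2^25 = 33554432 vertices.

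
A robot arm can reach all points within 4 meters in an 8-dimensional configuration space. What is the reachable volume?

V = 8192·π^4/3 ≈ 265992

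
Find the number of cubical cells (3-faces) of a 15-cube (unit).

An n-cube has C(n,k)·2^(n-k) k-faces. Here C(15,3)·2^12 = 455·4096 = 1863680.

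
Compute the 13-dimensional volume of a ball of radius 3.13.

Volume = π^{13/2}·(3.13)^13/Γ(15/2) ≈ 2.5201e+06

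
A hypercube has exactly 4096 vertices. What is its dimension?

Since 2^n = 4096, we have n = 12.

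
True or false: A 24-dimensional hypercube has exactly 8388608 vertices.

False. The 24-cube has 2^24 = 16777216 vertices.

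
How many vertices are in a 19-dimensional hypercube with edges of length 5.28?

Choose 0 of 19 axes to span the face (C(19,0) = 1 way), then fix each of the remaining 19 coordinates at one of its two extreme values (2^19 = 524288 ways): 1·524288 = 524288.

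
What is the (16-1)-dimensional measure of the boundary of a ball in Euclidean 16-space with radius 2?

The surface area of an n-ball is 2π^(n/2) r^(n-1) / Γ(n/2). For n=16, r=2: 4096·π^8/315 ≈ 123381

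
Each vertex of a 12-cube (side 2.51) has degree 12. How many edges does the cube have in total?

Number of 1-faces = C(12,1)·2^(12-1) = 12·2048 = 24576.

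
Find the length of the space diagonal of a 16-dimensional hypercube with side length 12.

||(12,12,...,12)|| = √(16)·12 = 48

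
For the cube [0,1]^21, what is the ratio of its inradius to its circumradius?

r_in = 1/2 (half the side); r_out = 1√21/2 (half the diagonal). Ratio = 1/√21 ≈ 0.218218.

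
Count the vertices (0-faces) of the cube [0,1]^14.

Each vertex is a binary string of length 14, so there are 2^14 = 16384.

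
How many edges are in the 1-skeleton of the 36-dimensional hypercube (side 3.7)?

Number of 1-faces = C(36,1)·2^(36-1) = 36·34359738368 = 1236950581248.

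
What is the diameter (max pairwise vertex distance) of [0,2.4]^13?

Diagonal = √13 · 2.4 ≈ 8.65332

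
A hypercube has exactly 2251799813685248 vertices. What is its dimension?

The n-cube has 2^n vertices, and 2251799813685248 = 2^51, so n = 51.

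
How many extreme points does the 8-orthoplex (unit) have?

The 8-dimensional cross-polytope has 2n = 2·8 = 16 vertices.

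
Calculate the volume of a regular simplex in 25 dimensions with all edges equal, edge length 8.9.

V_25 = √(26) · 8.9^25 / (25! · 2^(25/2)) ≈ 3.08117e-05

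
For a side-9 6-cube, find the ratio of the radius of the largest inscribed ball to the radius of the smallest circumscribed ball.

For an n-cube of any side s, the inradius is s/2 and the circumradius is s√n/2, so the ratio is 1/√6 ≈ 0.408248.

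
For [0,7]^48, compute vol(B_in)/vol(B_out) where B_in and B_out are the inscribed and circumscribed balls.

V_in/V_out = n^(-n/2) = 48^(-48/2) ≈ 4.469e-41.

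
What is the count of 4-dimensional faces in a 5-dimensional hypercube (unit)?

Number of 4-faces = C(5,4) · 2^(5-4) = 5 · 2 = 10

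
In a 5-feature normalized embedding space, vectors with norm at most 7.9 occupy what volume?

V_5(7.9) = π^(5/2) · (7.9)^5 / Γ(5/2 + 1) ≈ 161970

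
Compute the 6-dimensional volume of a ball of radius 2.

V_6(2) = π^(6/2) · (2)^6 / Γ(6/2 + 1) = 32·π^3/3 ≈ 330.734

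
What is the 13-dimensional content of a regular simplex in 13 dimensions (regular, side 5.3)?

Volume = 5.3^13 · √(14/2^13) / 13! ≈ 0.0172852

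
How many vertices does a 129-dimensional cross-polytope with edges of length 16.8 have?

The vertices are ±e_1, ..., ±e_129, so there are 2·129 = 258.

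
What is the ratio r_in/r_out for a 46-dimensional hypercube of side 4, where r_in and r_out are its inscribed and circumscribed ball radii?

For an n-cube of any side s, the inradius is s/2 and the circumradius is s√n/2, so the ratio is 1/√46 ≈ 0.147442.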